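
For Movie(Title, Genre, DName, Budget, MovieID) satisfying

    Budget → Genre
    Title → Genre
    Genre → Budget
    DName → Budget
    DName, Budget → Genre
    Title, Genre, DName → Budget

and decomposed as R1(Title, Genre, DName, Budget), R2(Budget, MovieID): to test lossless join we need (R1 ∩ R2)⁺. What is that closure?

Genre, Budget

R1 ∩ R2 = {Budget}.
Budget → Genre applies, adding Genre
Closure: {Genre, Budget}.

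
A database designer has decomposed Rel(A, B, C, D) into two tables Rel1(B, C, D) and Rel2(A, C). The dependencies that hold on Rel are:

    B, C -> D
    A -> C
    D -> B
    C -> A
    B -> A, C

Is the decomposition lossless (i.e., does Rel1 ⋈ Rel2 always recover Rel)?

Common attributes: Rel1 ∩ Rel2 = {C}.
Closure of {C}: C → A applies, adding A. So (C)⁺ = {A, C}.
This closure contains every attribute of Rel2, so Rel1 ∩ Rel2 → Rel2. The join is lossless.

Yes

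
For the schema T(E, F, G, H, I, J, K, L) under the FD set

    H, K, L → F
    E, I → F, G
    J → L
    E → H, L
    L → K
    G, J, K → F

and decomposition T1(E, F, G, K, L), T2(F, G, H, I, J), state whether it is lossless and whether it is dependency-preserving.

lossy and not dependency-preserving

Lossless test: (F, G)⁺ = {F, G}, which is a superkey of neither fragment — lossy.
Dependency preservation: the restricted closure of {H, K, L} across the fragments never reaches {F}, so H, K, L → F cannot be enforced without a join — not preserved.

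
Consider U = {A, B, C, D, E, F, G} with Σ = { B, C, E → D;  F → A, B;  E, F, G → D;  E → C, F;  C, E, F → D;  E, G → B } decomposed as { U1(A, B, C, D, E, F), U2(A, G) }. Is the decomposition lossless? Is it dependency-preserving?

Lossless test: (A)⁺ = {A}, which is a superkey of neither fragment — lossy.
Dependency preservation: E, F, G → D; E, G → B are not contained in any single fragment, but the restricted closure of each left-hand side across the fragments still reaches the right-hand side; the remaining FDs each lie inside some fragment. All dependencies are preserved.

lossy but dependency-preserving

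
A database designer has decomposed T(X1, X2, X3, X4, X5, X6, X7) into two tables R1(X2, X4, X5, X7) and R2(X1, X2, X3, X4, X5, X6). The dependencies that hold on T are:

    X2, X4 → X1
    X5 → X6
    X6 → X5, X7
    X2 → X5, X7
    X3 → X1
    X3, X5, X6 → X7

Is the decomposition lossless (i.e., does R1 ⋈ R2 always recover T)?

Common attributes: R1 ∩ R2 = {X2, X4, X5}.
Closure of {X2, X4, X5}: X2, X4 → X1 applies, adding X1; X5 → X6 applies, adding X6; X6 → X5, X7 applies, adding X7. So (X2, X4, X5)⁺ = {X1, X2, X4, X5, X6, X7}.
This closure contains every attribute of R1, so R1 ∩ R2 → R1. The join is lossless.

Yes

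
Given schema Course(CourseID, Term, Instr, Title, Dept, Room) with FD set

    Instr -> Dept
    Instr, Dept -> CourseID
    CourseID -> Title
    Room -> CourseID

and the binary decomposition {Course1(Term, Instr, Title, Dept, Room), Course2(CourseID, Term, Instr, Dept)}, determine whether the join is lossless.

Yes

Common attributes: Course1 ∩ Course2 = {Term, Instr, Dept}.
Closure of {Term, Instr, Dept}: Instr, Dept → CourseID applies, adding CourseID; CourseID → Title applies, adding Title. So (Term, Instr, Dept)⁺ = {CourseID, Term, Instr, Title, Dept}.
This closure contains every attribute of Course2, so Course1 ∩ Course2 → Course2. The join is lossless.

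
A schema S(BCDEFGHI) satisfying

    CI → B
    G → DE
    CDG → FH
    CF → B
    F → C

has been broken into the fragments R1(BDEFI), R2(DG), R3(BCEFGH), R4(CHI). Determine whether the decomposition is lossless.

No

Chase test. Columns are BCDEFGHI; row i has aⱼ where attribute j ∈ Ri, else bᵢⱼ.
Initial tableau (one row per fragment):
  row 1: a1 b12 a3 a4 a5 b16 b17 a8
  row 2: b21 b22 a3 b24 b25 a6 b27 b28
  row 3: a1 a2 b33 a4 a5 a6 a7 b38
  row 4: b41 a2 b43 b44 b45 b46 a7 a8
Rows 2 and 3 agree on G; apply G→DE and equate their DE entries.
Rows 1 and 3 agree on F; apply F→C and equate their C entries.
Rows 1 and 4 agree on CI; apply CI→B and equate their B entries.
No row becomes fully distinguished — the join is lossy.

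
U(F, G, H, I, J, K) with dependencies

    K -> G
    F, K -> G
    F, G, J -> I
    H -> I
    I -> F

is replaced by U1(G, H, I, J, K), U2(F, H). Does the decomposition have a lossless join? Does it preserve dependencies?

lossless but not dependency-preserving

Lossless test: (H)⁺ = {F, H, I}, which contains all of one fragment — lossless.
Dependency preservation: the restricted closure of {F, G, J} across the fragments never reaches {I}, so F, G, J → I cannot be enforced without a join — not preserved.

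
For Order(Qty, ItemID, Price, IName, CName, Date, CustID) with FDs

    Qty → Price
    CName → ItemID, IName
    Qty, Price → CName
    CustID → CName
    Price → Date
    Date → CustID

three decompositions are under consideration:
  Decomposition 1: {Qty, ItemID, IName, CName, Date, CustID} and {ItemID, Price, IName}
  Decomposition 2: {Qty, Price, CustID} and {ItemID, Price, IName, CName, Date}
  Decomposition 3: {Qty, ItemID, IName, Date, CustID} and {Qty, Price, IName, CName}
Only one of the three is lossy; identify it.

Decomposition 1

Decomposition 1: common = {ItemID, IName}, closure = {ItemID, IName} → lossy.
Decomposition 2: common = {Price}, closure = {ItemID, Price, IName, CName, Date, CustID} → lossless.
Decomposition 3: common = {Qty, IName}, closure = {Qty, ItemID, Price, IName, CName, Date, CustID} → lossless.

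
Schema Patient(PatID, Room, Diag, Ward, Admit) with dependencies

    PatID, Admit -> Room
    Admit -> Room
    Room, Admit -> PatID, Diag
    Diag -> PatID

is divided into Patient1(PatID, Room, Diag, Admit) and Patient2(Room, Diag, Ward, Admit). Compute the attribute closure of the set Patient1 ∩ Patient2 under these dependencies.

PatID, Room, Diag, Admit

Patient1 ∩ Patient2 = {Room, Diag, Admit}.
Room, Admit → PatID, Diag applies, adding PatID
Closure: {PatID, Room, Diag, Admit}.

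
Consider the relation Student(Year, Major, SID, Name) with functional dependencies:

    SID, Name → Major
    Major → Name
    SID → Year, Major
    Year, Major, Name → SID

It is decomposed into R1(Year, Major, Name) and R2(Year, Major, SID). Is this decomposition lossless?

Common attributes: R1 ∩ R2 = {Year, Major}.
Closure of {Year, Major}: Major → Name applies, adding Name; Year, Major, Name → SID applies, adding SID. So (Year, Major)⁺ = {Year, Major, SID, Name}.
This closure contains every attribute of R1, so R1 ∩ R2 → R1. The join is lossless.

Yes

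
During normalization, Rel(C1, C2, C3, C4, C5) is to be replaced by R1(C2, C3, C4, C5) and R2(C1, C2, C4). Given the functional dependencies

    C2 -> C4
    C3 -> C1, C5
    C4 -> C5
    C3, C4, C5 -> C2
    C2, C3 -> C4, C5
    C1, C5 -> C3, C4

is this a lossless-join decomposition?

Common attributes: R1 ∩ R2 = {C2, C4}.
Closure of {C2, C4}: C4 → C5 applies, adding C5. So (C2, C4)⁺ = {C2, C4, C5}.
The closure contains neither all of R1 = {C2, C3, C4, C5} nor all of R2 = {C1, C2, C4}, so the common attributes are not a superkey of either fragment. The join is lossy.

No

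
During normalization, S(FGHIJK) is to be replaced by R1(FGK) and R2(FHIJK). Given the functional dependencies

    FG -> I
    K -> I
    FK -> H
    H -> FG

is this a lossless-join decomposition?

Common attributes: R1 ∩ R2 = {FK}.
Closure of {FK}: K → I applies, adding I; FK → H applies, adding H; H → FG applies, adding G. So (FK)⁺ = {FGHIK}.
This closure contains every attribute of R1, so R1 ∩ R2 → R1. The join is lossless.

Yes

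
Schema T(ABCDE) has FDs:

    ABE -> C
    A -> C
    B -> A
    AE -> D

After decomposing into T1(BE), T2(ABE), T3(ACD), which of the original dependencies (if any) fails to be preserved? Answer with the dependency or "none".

AE -> D

Check AE → D: no single fragment contains all of {ADE}, and the restricted closure of {AE} across the fragments never reaches {D}.
ABE → C is preserved.
A → C is preserved.
B → A is preserved.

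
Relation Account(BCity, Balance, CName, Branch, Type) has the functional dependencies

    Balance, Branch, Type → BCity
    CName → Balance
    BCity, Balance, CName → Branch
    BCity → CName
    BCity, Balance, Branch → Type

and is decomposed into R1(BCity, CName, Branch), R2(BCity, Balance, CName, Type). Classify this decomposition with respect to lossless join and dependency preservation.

lossless but not dependency-preserving

Lossless test: (BCity, CName)⁺ = {BCity, Balance, CName, Branch, Type}, which contains all of one fragment — lossless.
Dependency preservation: the restricted closure of {Balance, Branch, Type} across the fragments never reaches {BCity}, so Balance, Branch, Type → BCity cannot be enforced without a join — not preserved.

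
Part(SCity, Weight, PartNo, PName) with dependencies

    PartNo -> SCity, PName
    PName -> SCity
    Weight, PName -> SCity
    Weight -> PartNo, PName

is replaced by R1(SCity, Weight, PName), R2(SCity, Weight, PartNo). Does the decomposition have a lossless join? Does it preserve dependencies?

Lossless test: (SCity, Weight)⁺ = {SCity, Weight, PartNo, PName}, which contains all of one fragment — lossless.
Dependency preservation: the restricted closure of {PartNo} across the fragments never reaches {SCity, PName}, so PartNo → SCity, PName cannot be enforced without a join — not preserved.

lossless but not dependency-preserving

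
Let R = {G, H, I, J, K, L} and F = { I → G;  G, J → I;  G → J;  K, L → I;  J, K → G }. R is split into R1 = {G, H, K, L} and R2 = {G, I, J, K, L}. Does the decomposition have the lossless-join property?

Yes

Common attributes: R1 ∩ R2 = {G, K, L}.
Closure of {G, K, L}: G → J applies, adding J; K, L → I applies, adding I. So (G, K, L)⁺ = {G, I, J, K, L}.
This closure contains every attribute of R2, so R1 ∩ R2 → R2. The join is lossless.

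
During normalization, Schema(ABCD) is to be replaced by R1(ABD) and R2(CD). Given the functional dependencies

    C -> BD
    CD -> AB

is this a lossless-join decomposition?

Common attributes: R1 ∩ R2 = {D}.
No dependency enlarges {D}, so (D)⁺ = {D}.
The closure contains neither all of R1 = {ABD} nor all of R2 = {CD}, so the common attributes are not a superkey of either fragment. The join is lossy.

No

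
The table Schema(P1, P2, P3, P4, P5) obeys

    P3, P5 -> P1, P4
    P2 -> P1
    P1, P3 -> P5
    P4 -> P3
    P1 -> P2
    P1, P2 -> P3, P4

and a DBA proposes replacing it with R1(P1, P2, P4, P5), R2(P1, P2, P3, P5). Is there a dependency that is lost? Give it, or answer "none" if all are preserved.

Check P4 → P3: no single fragment contains all of {P3, P4}, and the restricted closure of {P4} across the fragments never reaches {P3}.
P3, P5 → P1, P4 is preserved.
P2 → P1 is preserved.
P1, P3 → P5 is preserved.
P1 → P2 is preserved.
P1, P2 → P3, P4 is preserved.

P4 -> P3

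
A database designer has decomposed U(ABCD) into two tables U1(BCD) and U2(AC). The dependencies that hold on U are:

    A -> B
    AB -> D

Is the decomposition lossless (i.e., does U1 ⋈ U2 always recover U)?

No

Common attributes: U1 ∩ U2 = {C}.
No dependency enlarges {C}, so (C)⁺ = {C}.
The closure contains neither all of U1 = {BCD} nor all of U2 = {AC}, so the common attributes are not a superkey of either fragment. The join is lossy.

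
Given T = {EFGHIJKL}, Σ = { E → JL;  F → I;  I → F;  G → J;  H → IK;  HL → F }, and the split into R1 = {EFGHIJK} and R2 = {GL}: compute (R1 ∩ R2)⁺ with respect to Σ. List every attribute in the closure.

R1 ∩ R2 = {G}.
G → J applies, adding J
Closure: {GJ}.

GJ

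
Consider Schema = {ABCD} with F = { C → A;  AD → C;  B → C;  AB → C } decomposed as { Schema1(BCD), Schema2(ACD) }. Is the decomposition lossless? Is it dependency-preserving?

Lossless test: (CD)⁺ = {ACD}, which contains all of one fragment — lossless.
Dependency preservation: AB → C is not contained in any single fragment, but the restricted closure of its left-hand side across the fragments still reaches the right-hand side; the remaining FDs each lie inside some fragment. All dependencies are preserved.

lossless and dependency-preserving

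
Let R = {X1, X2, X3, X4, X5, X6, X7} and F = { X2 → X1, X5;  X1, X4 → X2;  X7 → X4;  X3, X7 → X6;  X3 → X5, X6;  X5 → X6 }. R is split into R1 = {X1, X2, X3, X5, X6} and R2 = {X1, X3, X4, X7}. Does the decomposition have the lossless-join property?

Common attributes: R1 ∩ R2 = {X1, X3}.
Closure of {X1, X3}: X3 → X5, X6 applies, adding X5, X6. So (X1, X3)⁺ = {X1, X3, X5, X6}.
The closure contains neither all of R1 = {X1, X2, X3, X5, X6} nor all of R2 = {X1, X3, X4, X7}, so the common attributes are not a superkey of either fragment. The join is lossy.

No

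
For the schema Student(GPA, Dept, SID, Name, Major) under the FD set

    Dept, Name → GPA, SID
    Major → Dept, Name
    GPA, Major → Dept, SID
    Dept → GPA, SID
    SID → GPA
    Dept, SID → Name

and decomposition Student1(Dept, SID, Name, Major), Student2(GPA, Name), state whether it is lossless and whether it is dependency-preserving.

lossy and not dependency-preserving

Lossless test: (Name)⁺ = {Name}, which is a superkey of neither fragment — lossy.
Dependency preservation: the restricted closure of {Dept, Name} across the fragments never reaches {GPA, SID}, so Dept, Name → GPA, SID cannot be enforced without a join — not preserved.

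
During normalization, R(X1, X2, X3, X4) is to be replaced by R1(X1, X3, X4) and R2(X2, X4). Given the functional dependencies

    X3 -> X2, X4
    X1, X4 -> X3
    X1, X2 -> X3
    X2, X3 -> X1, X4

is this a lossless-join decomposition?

Common attributes: R1 ∩ R2 = {X4}.
No dependency enlarges {X4}, so (X4)⁺ = {X4}.
The closure contains neither all of R1 = {X1, X3, X4} nor all of R2 = {X2, X4}, so the common attributes are not a superkey of either fragment. The join is lossy.

No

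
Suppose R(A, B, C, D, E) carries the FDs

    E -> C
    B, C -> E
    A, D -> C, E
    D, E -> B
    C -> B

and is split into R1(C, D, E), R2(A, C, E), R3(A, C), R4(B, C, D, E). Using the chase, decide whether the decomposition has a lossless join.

Chase test. Columns are A, B, C, D, E; row i has aⱼ where attribute j ∈ Ri, else bᵢⱼ.
Initial tableau (one row per fragment):
  row 1: b11 b12 a3 a4 a5
  row 2: a1 b22 a3 b24 a5
  row 3: a1 b32 a3 b34 b35
  row 4: b41 a2 a3 a4 a5
Rows 1 and 4 agree on D, E; apply D, E→B and equate their B entries.
Rows 1 and 2 agree on C; apply C→B and equate their B entries.
Rows 1 and 3 agree on C; apply C→B and equate their B entries.
Rows 1 and 3 agree on B, C; apply B, C→E and equate their E entries.
No row becomes fully distinguished — the join is lossy.

No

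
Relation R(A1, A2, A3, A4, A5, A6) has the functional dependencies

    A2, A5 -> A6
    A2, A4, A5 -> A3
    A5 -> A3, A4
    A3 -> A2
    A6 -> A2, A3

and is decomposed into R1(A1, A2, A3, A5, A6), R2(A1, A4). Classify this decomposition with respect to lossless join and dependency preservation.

lossy and not dependency-preserving

Lossless test: (A1)⁺ = {A1}, which is a superkey of neither fragment — lossy.
Dependency preservation: the restricted closure of {A5} across the fragments never reaches {A3, A4}, so A5 → A3, A4 cannot be enforced without a join — not preserved.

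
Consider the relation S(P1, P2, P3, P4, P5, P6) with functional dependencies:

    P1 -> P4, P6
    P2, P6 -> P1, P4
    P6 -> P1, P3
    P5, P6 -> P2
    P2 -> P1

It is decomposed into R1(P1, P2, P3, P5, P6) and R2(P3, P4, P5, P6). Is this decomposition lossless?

Yes

Common attributes: R1 ∩ R2 = {P3, P5, P6}.
Closure of {P3, P5, P6}: P6 → P1, P3 applies, adding P1; P5, P6 → P2 applies, adding P2; P1 → P4, P6 applies, adding P4. So (P3, P5, P6)⁺ = {P1, P2, P3, P4, P5, P6}.
This closure contains every attribute of R1, so R1 ∩ R2 → R1. The join is lossless.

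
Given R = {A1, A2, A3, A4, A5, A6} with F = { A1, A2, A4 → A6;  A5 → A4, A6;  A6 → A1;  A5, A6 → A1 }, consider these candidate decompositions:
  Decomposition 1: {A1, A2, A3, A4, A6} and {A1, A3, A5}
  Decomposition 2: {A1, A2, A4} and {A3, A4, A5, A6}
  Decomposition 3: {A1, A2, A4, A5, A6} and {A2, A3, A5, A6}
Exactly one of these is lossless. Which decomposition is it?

Decomposition 1: common = {A1, A3}, closure = {A1, A3} → lossy.
Decomposition 2: common = {A4}, closure = {A4} → lossy.
Decomposition 3: common = {A2, A5, A6}, closure = {A1, A2, A4, A5, A6} → lossless.

Decomposition 3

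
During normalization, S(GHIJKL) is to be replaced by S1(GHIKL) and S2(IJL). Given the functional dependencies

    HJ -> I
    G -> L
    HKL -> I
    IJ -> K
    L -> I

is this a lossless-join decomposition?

Common attributes: S1 ∩ S2 = {IL}.
No dependency enlarges {IL}, so (IL)⁺ = {IL}.
The closure contains neither all of S1 = {GHIKL} nor all of S2 = {IJL}, so the common attributes are not a superkey of either fragment. The join is lossy.

No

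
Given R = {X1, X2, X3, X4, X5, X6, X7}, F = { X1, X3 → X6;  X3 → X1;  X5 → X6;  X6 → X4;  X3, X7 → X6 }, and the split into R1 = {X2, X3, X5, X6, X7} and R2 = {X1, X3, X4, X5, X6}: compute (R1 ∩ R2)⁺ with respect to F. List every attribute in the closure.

R1 ∩ R2 = {X3, X5, X6}.
X3 → X1 applies, adding X1
X6 → X4 applies, adding X4
Closure: {X1, X3, X4, X5, X6}.

X1, X3, X4, X5, X6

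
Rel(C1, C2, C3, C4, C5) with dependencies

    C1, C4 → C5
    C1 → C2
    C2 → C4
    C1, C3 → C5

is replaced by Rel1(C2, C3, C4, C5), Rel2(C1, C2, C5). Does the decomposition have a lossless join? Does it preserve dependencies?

Lossless test: (C2, C5)⁺ = {C2, C4, C5}, which is a superkey of neither fragment — lossy.
Dependency preservation: C1, C4 → C5; C1, C3 → C5 are not contained in any single fragment, but the restricted closure of each left-hand side across the fragments still reaches the right-hand side; the remaining FDs each lie inside some fragment. All dependencies are preserved.

lossy but dependency-preserving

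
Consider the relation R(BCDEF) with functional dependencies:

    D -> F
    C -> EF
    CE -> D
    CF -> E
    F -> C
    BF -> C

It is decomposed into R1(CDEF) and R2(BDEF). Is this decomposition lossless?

Yes

Common attributes: R1 ∩ R2 = {DEF}.
Closure of {DEF}: F → C applies, adding C. So (DEF)⁺ = {CDEF}.
This closure contains every attribute of R1, so R1 ∩ R2 → R1. The join is lossless.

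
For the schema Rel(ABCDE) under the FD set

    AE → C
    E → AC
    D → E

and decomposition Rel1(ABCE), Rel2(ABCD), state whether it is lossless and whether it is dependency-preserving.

Lossless test: (ABC)⁺ = {ABC}, which is a superkey of neither fragment — lossy.
Dependency preservation: the restricted closure of {D} across the fragments never reaches {E}, so D → E cannot be enforced without a join — not preserved.

lossy and not dependency-preserving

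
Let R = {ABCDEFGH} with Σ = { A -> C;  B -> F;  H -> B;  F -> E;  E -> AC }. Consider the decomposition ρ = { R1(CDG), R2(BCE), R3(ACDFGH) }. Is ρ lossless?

Chase test. Columns are ABCDEFGH; row i has aⱼ where attribute j ∈ Ri, else bᵢⱼ.
Initial tableau (one row per fragment):
  row 1: b11 b12 a3 a4 b15 b16 a7 b18
  row 2: b21 a2 a3 b24 a5 b26 b27 b28
  row 3: a1 b32 a3 a4 b35 a6 a7 a8
No row becomes fully distinguished — the join is lossy.

No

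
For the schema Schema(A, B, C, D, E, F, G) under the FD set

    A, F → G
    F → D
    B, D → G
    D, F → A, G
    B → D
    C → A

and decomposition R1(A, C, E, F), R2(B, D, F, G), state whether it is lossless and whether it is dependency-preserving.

Lossless test: (F)⁺ = {A, D, F, G}, which is a superkey of neither fragment — lossy.
Dependency preservation: A, F → G; D, F → A, G are not contained in any single fragment, but the restricted closure of each left-hand side across the fragments still reaches the right-hand side; the remaining FDs each lie inside some fragment. All dependencies are preserved.

lossy but dependency-preserving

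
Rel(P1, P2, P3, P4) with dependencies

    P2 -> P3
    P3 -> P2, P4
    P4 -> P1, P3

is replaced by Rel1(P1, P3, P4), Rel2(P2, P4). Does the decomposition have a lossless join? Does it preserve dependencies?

Lossless test: (P4)⁺ = {P1, P2, P3, P4}, which contains all of one fragment — lossless.
Dependency preservation: P2 → P3; P3 → P2, P4 are not contained in any single fragment, but the restricted closure of each left-hand side across the fragments still reaches the right-hand side; the remaining FDs each lie inside some fragment. All dependencies are preserved.

lossless and dependency-preserving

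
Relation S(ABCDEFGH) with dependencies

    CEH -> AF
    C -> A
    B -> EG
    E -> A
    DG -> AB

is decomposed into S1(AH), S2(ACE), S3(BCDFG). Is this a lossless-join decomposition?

Chase test. Columns are ABCDEFGH; row i has aⱼ where attribute j ∈ Si, else bᵢⱼ.
Initial tableau (one row per fragment):
  row 1: a1 b12 b13 b14 b15 b16 b17 a8
  row 2: a1 b22 a3 b24 a5 b26 b27 b28
  row 3: b31 a2 a3 a4 b35 a6 a7 b38
Rows 2 and 3 agree on C; apply C→A and equate their A entries.
No row becomes fully distinguished — the join is lossy.

No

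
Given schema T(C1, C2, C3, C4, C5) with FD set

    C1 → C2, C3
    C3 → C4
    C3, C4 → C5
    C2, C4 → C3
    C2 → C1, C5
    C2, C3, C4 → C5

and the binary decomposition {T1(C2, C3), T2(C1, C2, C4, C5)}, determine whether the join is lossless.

Yes

Common attributes: T1 ∩ T2 = {C2}.
Closure of {C2}: C2 → C1, C5 applies, adding C1, C5; C1 → C2, C3 applies, adding C3; C3 → C4 applies, adding C4. So (C2)⁺ = {C1, C2, C3, C4, C5}.
This closure contains every attribute of T1, so T1 ∩ T2 → T1. The join is lossless.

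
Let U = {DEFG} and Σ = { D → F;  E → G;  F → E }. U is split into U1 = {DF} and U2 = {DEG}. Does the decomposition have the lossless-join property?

Common attributes: U1 ∩ U2 = {D}.
Closure of {D}: D → F applies, adding F; F → E applies, adding E; E → G applies, adding G. So (D)⁺ = {DEFG}.
This closure contains every attribute of U1, so U1 ∩ U2 → U1. The join is lossless.

Yes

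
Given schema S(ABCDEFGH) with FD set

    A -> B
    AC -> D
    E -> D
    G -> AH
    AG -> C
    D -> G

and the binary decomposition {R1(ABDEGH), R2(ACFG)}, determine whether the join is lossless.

No

Common attributes: R1 ∩ R2 = {AG}.
Closure of {AG}: A → B applies, adding B; G → AH applies, adding H; AG → C applies, adding C; AC → D applies, adding D. So (AG)⁺ = {ABCDGH}.
The closure contains neither all of R1 = {ABDEGH} nor all of R2 = {ACFG}, so the common attributes are not a superkey of either fragment. The join is lossy.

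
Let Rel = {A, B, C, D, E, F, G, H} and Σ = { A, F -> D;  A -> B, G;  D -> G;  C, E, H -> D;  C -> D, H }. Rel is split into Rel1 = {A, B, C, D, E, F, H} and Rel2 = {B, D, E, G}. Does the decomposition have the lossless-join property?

Common attributes: Rel1 ∩ Rel2 = {B, D, E}.
Closure of {B, D, E}: D → G applies, adding G. So (B, D, E)⁺ = {B, D, E, G}.
This closure contains every attribute of Rel2, so Rel1 ∩ Rel2 → Rel2. The join is lossless.

Yes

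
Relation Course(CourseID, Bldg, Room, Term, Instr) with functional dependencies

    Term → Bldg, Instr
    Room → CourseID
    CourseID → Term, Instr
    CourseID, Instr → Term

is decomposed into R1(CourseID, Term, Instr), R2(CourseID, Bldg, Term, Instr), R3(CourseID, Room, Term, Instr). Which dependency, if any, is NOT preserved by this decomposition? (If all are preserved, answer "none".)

none

Term → Bldg, Instr lies within R2.
Room → CourseID lies within R3.
CourseID → Term, Instr lies within R1.
CourseID, Instr → Term lies within R1.
Every dependency is enforceable on the fragments, so the decomposition is dependency-preserving.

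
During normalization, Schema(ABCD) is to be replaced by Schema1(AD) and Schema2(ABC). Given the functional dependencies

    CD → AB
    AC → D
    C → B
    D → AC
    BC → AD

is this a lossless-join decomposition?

No

Common attributes: Schema1 ∩ Schema2 = {A}.
No dependency enlarges {A}, so (A)⁺ = {A}.
The closure contains neither all of Schema1 = {AD} nor all of Schema2 = {ABC}, so the common attributes are not a superkey of either fragment. The join is lossy.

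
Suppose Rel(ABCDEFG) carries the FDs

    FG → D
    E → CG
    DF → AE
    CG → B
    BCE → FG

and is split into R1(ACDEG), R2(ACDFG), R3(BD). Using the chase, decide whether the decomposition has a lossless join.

No

Chase test. Columns are ABCDEFG; row i has aⱼ where attribute j ∈ Ri, else bᵢⱼ.
Initial tableau (one row per fragment):
  row 1: a1 b12 a3 a4 a5 b16 a7
  row 2: a1 b22 a3 a4 b25 a6 a7
  row 3: b31 a2 b33 a4 b35 b36 b37
Rows 1 and 2 agree on CG; apply CG→B and equate their B entries.
No row becomes fully distinguished — the join is lossy.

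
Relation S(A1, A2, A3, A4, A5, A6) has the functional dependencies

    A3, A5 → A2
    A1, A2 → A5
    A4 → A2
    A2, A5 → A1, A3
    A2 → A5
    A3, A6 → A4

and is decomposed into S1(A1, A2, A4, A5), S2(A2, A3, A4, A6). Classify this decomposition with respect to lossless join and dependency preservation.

lossless but not dependency-preserving

Lossless test: (A2, A4)⁺ = {A1, A2, A3, A4, A5}, which contains all of one fragment — lossless.
Dependency preservation: the restricted closure of {A3, A5} across the fragments never reaches {A2}, so A3, A5 → A2 cannot be enforced without a join — not preserved.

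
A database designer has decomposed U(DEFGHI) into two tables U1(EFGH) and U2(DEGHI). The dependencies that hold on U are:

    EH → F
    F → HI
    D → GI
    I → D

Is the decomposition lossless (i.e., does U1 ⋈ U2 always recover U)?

Common attributes: U1 ∩ U2 = {EGH}.
Closure of {EGH}: EH → F applies, adding F; F → HI applies, adding I; I → D applies, adding D. So (EGH)⁺ = {DEFGHI}.
This closure contains every attribute of U1, so U1 ∩ U2 → U1. The join is lossless.

Yes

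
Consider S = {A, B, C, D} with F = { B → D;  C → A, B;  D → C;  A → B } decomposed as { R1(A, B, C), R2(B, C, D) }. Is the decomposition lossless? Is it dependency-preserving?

Lossless test: (B, C)⁺ = {A, B, C, D}, which contains all of one fragment — lossless.
Dependency preservation: every FD's attributes lie within a single fragment, so each can be enforced locally — preserved.

lossless and dependency-preserving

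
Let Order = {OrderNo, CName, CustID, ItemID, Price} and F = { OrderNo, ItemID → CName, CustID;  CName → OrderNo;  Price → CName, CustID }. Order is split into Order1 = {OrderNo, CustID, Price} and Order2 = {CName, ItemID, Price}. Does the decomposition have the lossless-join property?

Yes

Common attributes: Order1 ∩ Order2 = {Price}.
Closure of {Price}: Price → CName, CustID applies, adding CName, CustID; CName → OrderNo applies, adding OrderNo. So (Price)⁺ = {OrderNo, CName, CustID, Price}.
This closure contains every attribute of Order1, so Order1 ∩ Order2 → Order1. The join is lossless.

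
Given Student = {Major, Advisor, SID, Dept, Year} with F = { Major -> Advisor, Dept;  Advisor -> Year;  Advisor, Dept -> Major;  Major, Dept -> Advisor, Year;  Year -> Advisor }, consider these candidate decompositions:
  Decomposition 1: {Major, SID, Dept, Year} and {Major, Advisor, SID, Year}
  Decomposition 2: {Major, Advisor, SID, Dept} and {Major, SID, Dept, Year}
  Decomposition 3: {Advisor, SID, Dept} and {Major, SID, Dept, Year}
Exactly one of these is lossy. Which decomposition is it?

Decomposition 3

Decomposition 1: common = {Major, SID, Year}, closure = {Major, Advisor, SID, Dept, Year} → lossless.
Decomposition 2: common = {Major, SID, Dept}, closure = {Major, Advisor, SID, Dept, Year} → lossless.
Decomposition 3: common = {SID, Dept}, closure = {SID, Dept} → lossy.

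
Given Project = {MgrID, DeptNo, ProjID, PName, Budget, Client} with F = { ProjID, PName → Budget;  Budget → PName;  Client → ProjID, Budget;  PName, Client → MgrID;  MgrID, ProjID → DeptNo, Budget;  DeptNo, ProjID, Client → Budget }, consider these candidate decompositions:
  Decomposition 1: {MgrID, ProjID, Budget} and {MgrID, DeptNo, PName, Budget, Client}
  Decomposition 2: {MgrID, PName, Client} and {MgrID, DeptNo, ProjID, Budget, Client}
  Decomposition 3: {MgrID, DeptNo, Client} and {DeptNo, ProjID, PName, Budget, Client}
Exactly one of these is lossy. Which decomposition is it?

Decomposition 1: common = {MgrID, Budget}, closure = {MgrID, PName, Budget} → lossy.
Decomposition 2: common = {MgrID, Client}, closure = {MgrID, DeptNo, ProjID, PName, Budget, Client} → lossless.
Decomposition 3: common = {DeptNo, Client}, closure = {MgrID, DeptNo, ProjID, PName, Budget, Client} → lossless.

Decomposition 1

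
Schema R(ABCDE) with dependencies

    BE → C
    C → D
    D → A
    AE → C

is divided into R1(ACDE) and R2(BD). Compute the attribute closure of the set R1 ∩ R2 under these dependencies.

R1 ∩ R2 = {D}.
D → A applies, adding A
Closure: {AD}.

AD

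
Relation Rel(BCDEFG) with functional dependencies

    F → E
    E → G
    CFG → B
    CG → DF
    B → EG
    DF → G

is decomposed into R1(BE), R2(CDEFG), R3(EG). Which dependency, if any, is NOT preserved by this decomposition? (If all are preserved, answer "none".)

CFG → B

Check CFG → B: no single fragment contains all of {BCFG}, and the restricted closure of {CFG} across the fragments never reaches {B}.
F → E is preserved.
E → G is preserved.
CG → DF is preserved.
B → EG is preserved.
DF → G is preserved.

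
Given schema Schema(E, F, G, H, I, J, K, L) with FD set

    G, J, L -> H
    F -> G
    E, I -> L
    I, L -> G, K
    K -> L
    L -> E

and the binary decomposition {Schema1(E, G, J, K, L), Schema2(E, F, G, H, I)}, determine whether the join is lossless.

Common attributes: Schema1 ∩ Schema2 = {E, G}.
No dependency enlarges {E, G}, so (E, G)⁺ = {E, G}.
The closure contains neither all of Schema1 = {E, G, J, K, L} nor all of Schema2 = {E, F, G, H, I}, so the common attributes are not a superkey of either fragment. The join is lossy.

No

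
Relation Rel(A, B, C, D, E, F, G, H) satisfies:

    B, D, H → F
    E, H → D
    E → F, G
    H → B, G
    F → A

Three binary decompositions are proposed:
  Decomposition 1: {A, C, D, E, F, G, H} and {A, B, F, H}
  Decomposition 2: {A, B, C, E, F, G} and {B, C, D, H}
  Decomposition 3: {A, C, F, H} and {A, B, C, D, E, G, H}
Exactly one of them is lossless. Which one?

Decomposition 1: common = {A, F, H}, closure = {A, B, F, G, H} → lossless.
Decomposition 2: common = {B, C}, closure = {B, C} → lossy.
Decomposition 3: common = {A, C, H}, closure = {A, B, C, G, H} → lossy.

Decomposition 1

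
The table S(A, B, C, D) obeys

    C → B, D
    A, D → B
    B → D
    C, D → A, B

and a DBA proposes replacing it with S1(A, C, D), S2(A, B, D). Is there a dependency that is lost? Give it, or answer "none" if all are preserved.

C → B, D: restricted closure across fragments reaches B, D.
A, D → B lies within S2.
B → D lies within S2.
C, D → A, B: restricted closure across fragments reaches A, B.
Every dependency is enforceable on the fragments, so the decomposition is dependency-preserving.

none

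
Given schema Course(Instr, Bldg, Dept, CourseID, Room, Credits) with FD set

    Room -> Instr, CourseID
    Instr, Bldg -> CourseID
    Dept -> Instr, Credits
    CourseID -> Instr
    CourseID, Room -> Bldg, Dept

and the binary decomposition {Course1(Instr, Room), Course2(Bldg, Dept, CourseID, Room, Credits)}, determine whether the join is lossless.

Yes

Common attributes: Course1 ∩ Course2 = {Room}.
Closure of {Room}: Room → Instr, CourseID applies, adding Instr, CourseID; CourseID, Room → Bldg, Dept applies, adding Bldg, Dept; Dept → Instr, Credits applies, adding Credits. So (Room)⁺ = {Instr, Bldg, Dept, CourseID, Room, Credits}.
This closure contains every attribute of Course1, so Course1 ∩ Course2 → Course1. The join is lossless.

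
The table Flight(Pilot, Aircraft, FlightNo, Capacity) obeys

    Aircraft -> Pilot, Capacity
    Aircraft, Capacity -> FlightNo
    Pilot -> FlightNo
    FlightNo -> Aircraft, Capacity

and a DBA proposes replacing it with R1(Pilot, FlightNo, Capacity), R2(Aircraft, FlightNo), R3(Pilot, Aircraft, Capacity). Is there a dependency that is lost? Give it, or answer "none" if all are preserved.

Aircraft → Pilot, Capacity lies within R3.
Aircraft, Capacity → FlightNo: restricted closure across fragments reaches FlightNo.
Pilot → FlightNo lies within R1.
FlightNo → Aircraft, Capacity: restricted closure across fragments reaches Aircraft, Capacity.
Every dependency is enforceable on the fragments, so the decomposition is dependency-preserving.

none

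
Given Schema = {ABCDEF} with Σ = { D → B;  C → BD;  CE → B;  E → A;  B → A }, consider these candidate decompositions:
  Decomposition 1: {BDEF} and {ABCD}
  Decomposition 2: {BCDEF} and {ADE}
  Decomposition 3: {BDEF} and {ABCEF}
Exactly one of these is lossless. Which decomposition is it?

Decomposition 1: common = {BD}, closure = {ABD} → lossy.
Decomposition 2: common = {DE}, closure = {ABDE} → lossless.
Decomposition 3: common = {BEF}, closure = {ABEF} → lossy.

Decomposition 2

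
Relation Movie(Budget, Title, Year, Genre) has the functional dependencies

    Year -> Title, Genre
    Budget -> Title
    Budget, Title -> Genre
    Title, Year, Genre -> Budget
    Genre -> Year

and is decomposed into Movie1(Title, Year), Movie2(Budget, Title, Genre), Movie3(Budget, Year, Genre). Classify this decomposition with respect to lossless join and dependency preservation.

Lossless test (chase): Rows 1 and 3 agree on Year; apply Year→Title, Genre and equate their Title, Genre entries. Rows 1 and 3 agree on Title, Year, Genre; apply Title, Year, Genre→Budget and equate their Budget entries. Rows 1 and 2 agree on Genre; apply Genre→Year and equate their Year entries. Row 1 is now all distinguished symbols — the join is lossless.
Dependency preservation: Year → Title, Genre; Title, Year, Genre → Budget are not contained in any single fragment, but the restricted closure of each left-hand side across the fragments still reaches the right-hand side; the remaining FDs each lie inside some fragment. All dependencies are preserved.

lossless and dependency-preserving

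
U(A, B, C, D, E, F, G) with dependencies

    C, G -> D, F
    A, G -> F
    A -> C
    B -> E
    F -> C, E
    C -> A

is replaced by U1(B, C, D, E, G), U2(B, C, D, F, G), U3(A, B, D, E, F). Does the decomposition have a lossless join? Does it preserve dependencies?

Lossless test (chase): Rows 1 and 2 agree on C, G; apply C, G→D, F and equate their D, F entries. Rows 1 and 2 agree on B; apply B→E and equate their E entries. Rows 1 and 3 agree on F; apply F→C, E and equate their C, E entries. Rows 1 and 2 agree on C; apply C→A and equate their A entries. Rows 1 and 3 agree on C; apply C→A and equate their A entries. Row 1 is now all distinguished symbols — the join is lossless.
Dependency preservation: the restricted closure of {A, G} across the fragments never reaches {F}, so A, G → F cannot be enforced without a join — not preserved.

lossless but not dependency-preserving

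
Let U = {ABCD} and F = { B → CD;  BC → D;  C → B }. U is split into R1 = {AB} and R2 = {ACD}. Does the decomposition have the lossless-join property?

No

Common attributes: R1 ∩ R2 = {A}.
No dependency enlarges {A}, so (A)⁺ = {A}.
The closure contains neither all of R1 = {AB} nor all of R2 = {ACD}, so the common attributes are not a superkey of either fragment. The join is lossy.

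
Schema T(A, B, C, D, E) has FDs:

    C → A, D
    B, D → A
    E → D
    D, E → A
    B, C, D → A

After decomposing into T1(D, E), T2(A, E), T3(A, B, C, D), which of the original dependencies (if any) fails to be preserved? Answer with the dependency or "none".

none

C → A, D lies within T3.
B, D → A lies within T3.
E → D lies within T1.
D, E → A: restricted closure across fragments reaches A.
B, C, D → A lies within T3.
Every dependency is enforceable on the fragments, so the decomposition is dependency-preserving.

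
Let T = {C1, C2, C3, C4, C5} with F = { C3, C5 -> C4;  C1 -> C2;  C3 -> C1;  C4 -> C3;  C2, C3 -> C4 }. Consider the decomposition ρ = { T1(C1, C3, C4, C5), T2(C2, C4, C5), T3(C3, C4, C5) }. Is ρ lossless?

Yes

Chase test. Columns are C1, C2, C3, C4, C5; row i has aⱼ where attribute j ∈ Ti, else bᵢⱼ.
Initial tableau (one row per fragment):
  row 1: a1 b12 a3 a4 a5
  row 2: b21 a2 b23 a4 a5
  row 3: b31 b32 a3 a4 a5
Rows 1 and 3 agree on C3; apply C3→C1 and equate their C1 entries.
Rows 1 and 2 agree on C4; apply C4→C3 and equate their C3 entries.
Rows 1 and 3 agree on C1; apply C1→C2 and equate their C2 entries.
Rows 1 and 2 agree on C3; apply C3→C1 and equate their C1 entries.
Rows 1 and 2 agree on C1; apply C1→C2 and equate their C2 entries.
Row 1 is now all distinguished symbols — the join is lossless.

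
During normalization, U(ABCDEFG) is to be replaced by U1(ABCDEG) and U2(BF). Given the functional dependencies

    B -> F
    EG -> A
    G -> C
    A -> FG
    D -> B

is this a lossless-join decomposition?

Yes

Common attributes: U1 ∩ U2 = {B}.
Closure of {B}: B → F applies, adding F. So (B)⁺ = {BF}.
This closure contains every attribute of U2, so U1 ∩ U2 → U2. The join is lossless.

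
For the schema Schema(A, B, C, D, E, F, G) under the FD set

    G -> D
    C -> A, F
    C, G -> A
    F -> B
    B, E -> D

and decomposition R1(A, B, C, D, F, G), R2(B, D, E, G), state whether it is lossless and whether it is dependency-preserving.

Lossless test: (B, D, G)⁺ = {B, D, G}, which is a superkey of neither fragment — lossy.
Dependency preservation: every FD's attributes lie within a single fragment, so each can be enforced locally — preserved.

lossy but dependency-preserving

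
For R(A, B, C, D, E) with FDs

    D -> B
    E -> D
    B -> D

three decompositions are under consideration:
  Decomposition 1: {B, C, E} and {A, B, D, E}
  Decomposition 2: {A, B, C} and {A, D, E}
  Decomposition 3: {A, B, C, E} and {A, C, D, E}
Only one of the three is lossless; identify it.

Decomposition 3

Decomposition 1: common = {B, E}, closure = {B, D, E} → lossy.
Decomposition 2: common = {A}, closure = {A} → lossy.
Decomposition 3: common = {A, C, E}, closure = {A, B, C, D, E} → lossless.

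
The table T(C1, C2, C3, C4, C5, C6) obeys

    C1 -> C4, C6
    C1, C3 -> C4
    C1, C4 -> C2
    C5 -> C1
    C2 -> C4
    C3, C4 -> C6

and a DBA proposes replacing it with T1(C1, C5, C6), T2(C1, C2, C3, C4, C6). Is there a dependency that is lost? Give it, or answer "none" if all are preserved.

none

C1 → C4, C6 lies within T2.
C1, C3 → C4 lies within T2.
C1, C4 → C2 lies within T2.
C5 → C1 lies within T1.
C2 → C4 lies within T2.
C3, C4 → C6 lies within T2.
Every dependency is enforceable on the fragments, so the decomposition is dependency-preserving.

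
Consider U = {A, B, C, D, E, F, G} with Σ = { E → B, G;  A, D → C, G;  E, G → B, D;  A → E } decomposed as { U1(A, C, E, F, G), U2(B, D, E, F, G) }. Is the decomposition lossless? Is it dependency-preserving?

Lossless test: (E, F, G)⁺ = {B, D, E, F, G}, which contains all of one fragment — lossless.
Dependency preservation: A, D → C, G is not contained in any single fragment, but the restricted closure of its left-hand side across the fragments still reaches the right-hand side; the remaining FDs each lie inside some fragment. All dependencies are preserved.

lossless and dependency-preserving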